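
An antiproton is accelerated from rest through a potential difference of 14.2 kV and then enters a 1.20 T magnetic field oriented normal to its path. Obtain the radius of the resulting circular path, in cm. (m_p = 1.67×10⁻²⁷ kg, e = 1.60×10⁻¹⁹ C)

The kinetic energy gained is K = qV = (1×1.60×10^-19)(1.42×10^4) = 2.27×10^-15 J.
v = √(2K/m) = 1.65×10^6 m/s.
r = mv/(qB) = (1.67×10^-27)(1.65×10^6) / [(1×1.60×10^-19)(1.20)] = 0.0143 m.

r ≈ 1.43 cm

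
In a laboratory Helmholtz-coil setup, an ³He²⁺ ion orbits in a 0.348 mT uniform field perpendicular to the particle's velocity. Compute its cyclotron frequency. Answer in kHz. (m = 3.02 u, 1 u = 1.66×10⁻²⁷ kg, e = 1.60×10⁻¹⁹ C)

f ≈ 3.54 kHz

f = qB/(2πm) = (2×1.60×10^-19)(3.48×10^-4) / [2π(5.01×10^-27)] = 3540 Hz.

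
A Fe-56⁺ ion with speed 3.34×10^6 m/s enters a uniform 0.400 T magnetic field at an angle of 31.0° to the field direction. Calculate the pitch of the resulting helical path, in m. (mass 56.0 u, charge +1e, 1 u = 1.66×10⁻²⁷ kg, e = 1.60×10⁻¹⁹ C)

pitch ≈ 26.1 m

The velocity component along B is v∥ = v cos31.0° = 2.86×10^6 m/s.
The cyclotron period T = 2πm/(qB) = 9.13×10^-6 s is set by m, q, B alone.
Pitch = v∥·T = (2.86×10^6)(9.13×10^-6) = 26.1 m.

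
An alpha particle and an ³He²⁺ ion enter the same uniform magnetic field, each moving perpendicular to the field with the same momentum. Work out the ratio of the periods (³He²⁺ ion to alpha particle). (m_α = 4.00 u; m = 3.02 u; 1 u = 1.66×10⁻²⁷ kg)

ratio ≈ 0.755

T = 2πm/(qB) is independent of speed, so T₂/T₁ = (m₂/q₂)/(m₁/q₁).
T_{³He²⁺ ion}/T_{alpha particle} = (5.01×10^-27/2e) / (6.64×10^-27/2e) = 0.755.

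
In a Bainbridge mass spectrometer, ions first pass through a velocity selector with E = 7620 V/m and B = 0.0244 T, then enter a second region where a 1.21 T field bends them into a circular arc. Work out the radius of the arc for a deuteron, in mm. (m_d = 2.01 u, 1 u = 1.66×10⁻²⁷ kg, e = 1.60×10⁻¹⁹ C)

The selector passes v = E/B = 7620/0.0244 = 3.12×10^5 m/s.
In the deflection region, r = mv/(qB₂) = (3.34×10^-27)(3.12×10^5) / [(1×1.60×10^-19)(1.21)] = 5.38×10^-3 m.

r ≈ 5.38 mm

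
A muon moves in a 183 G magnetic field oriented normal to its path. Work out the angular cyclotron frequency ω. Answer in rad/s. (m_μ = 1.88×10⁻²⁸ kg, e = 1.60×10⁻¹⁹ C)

ω ≈ 1.56×10^7 rad/s

ω = qB/m = (1×1.60×10^-19)(0.0183) / (1.88×10^-28) = 1.56×10^7 rad/s.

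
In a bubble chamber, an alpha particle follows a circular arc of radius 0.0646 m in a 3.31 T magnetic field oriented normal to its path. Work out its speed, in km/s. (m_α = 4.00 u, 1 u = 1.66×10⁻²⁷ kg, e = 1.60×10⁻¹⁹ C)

v ≈ 10300 km/s

From qvB = mv²/r, v = qBr/m.
v = (2×1.60×10^-19)(3.31)(0.0646) / (6.64×10^-27) = 1.03×10^7 m/s.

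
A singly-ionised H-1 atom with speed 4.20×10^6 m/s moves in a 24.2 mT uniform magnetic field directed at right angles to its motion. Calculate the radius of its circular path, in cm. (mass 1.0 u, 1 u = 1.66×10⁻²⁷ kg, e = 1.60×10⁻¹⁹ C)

The magnetic force provides the centripetal force: qvB = mv²/r, so r = mv/(qB).
r = (1.66×10^-27 kg)(4.20×10^6 m/s) / [(1×1.60×10^-19 C)(0.0242 T)] = 1.80 m.

r ≈ 180 cm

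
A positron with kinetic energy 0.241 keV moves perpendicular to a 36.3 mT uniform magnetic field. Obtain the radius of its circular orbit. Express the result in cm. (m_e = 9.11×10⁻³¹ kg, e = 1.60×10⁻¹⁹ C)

Convert the energy: K = 0.241 keV = 3.86×10^-17 J.
v = √(2K/m) = √(2·3.86×10^-17/9.11×10^-31) = 9.20×10^6 m/s.
r = mv/(qB) = (9.11×10^-31)(9.20×10^6) / [(1×1.60×10^-19)(0.0363)] = 1.44×10^-3 m.

r ≈ 0.144 cm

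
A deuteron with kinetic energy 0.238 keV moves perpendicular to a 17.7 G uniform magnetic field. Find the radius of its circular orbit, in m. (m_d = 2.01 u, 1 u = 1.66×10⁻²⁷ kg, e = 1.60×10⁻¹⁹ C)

r ≈ 1.78 m

Convert the energy: K = 0.238 keV = 3.81×10^-17 J.
v = √(2K/m) = √(2·3.81×10^-17/3.34×10^-27) = 1.51×10^5 m/s.
r = mv/(qB) = (3.34×10^-27)(1.51×10^5) / [(1×1.60×10^-19)(1.77×10^-3)] = 1.78 m.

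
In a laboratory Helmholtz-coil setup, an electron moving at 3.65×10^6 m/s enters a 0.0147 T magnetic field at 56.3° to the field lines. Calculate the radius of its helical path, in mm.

Only the perpendicular component v⊥ = v sin56.3° = 3.04×10^6 m/s is bent by the field.
r = m v⊥ /(qB) = (9.11×10^-31)(3.04×10^6) / [(1×1.60×10^-19)(0.0147)] = 1.18×10^-3 m.

r ≈ 1.18 mm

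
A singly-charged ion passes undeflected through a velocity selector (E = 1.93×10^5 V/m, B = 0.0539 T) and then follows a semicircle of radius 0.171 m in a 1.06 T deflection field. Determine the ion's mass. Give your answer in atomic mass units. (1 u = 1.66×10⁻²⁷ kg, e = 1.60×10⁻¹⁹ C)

m ≈ 4.88 u

v = E/B₁ = 3.58×10^6 m/s.
From r = mv/(qB₂), m = qB₂r/v = (1×1.60×10^-19)(1.06)(0.171) / (3.58×10^6) = 8.10×10^-27 kg.
In atomic mass units: m = 8.10×10^-27 / 1.66×10^-27 = 4.88 u.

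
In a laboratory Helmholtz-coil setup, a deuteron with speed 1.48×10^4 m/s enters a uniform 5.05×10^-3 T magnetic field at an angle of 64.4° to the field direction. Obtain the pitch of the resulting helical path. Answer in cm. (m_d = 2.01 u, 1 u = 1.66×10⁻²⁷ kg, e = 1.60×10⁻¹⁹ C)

pitch ≈ 16.6 cm

The velocity component along B is v∥ = v cos64.4° = 6390 m/s.
The cyclotron period T = 2πm/(qB) = 2.59×10^-5 s is set by m, q, B alone.
Pitch = v∥·T = (6390)(2.59×10^-5) = 0.166 m.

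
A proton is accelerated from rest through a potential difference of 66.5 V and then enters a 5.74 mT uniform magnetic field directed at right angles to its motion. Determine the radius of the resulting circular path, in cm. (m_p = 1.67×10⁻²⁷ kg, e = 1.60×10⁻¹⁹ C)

The kinetic energy gained is K = qV = (1×1.60×10^-19)(66.5) = 1.06×10^-17 J.
v = √(2K/m) = 1.13×10^5 m/s.
r = mv/(qB) = (1.67×10^-27)(1.13×10^5) / [(1×1.60×10^-19)(5.74×10^-3)] = 0.205 m.

r ≈ 20.5 cm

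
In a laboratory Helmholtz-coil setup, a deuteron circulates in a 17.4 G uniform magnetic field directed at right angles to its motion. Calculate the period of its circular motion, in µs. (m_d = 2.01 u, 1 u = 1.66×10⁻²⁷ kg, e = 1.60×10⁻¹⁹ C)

The cyclotron period is independent of speed: T = 2πm/(qB).
T = 2π(3.34×10^-27) / [(1×1.60×10^-19)(1.74×10^-3)] = 7.53×10^-5 s.

T ≈ 75.3 µs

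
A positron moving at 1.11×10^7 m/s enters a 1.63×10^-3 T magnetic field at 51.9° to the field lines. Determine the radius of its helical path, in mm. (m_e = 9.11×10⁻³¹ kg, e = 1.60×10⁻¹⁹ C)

Only the perpendicular component v⊥ = v sin51.9° = 8.73×10^6 m/s is bent by the field.
r = m v⊥ /(qB) = (9.11×10^-31)(8.73×10^6) / [(1×1.60×10^-19)(1.63×10^-3)] = 0.0305 m.

r ≈ 30.5 mm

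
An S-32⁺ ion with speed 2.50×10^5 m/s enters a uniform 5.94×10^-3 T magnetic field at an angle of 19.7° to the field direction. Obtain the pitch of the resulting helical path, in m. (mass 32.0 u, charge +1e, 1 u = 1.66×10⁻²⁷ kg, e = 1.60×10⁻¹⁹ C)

pitch ≈ 82.7 m

The velocity component along B is v∥ = v cos19.7° = 2.35×10^5 m/s.
The cyclotron period T = 2πm/(qB) = 3.51×10^-4 s is set by m, q, B alone.
Pitch = v∥·T = (2.35×10^5)(3.51×10^-4) = 82.7 m.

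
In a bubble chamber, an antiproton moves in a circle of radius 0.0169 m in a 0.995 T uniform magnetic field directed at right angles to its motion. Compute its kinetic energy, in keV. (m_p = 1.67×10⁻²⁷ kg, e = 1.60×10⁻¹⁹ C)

K ≈ 13.5 keV

v = qBr/m = (1×1.60×10^-19)(0.995)(0.0169) / (1.67×10^-27) = 1.61×10^6 m/s.
K = ½mv² = 0.5·(1.67×10^-27)·(1.61×10^6)² = 2.17×10^-15 J = 13.5 keV.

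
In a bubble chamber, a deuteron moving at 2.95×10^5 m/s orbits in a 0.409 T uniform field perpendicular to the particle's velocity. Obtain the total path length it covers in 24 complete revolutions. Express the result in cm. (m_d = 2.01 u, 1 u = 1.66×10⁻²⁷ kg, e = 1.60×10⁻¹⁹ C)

L ≈ 227 cm

r = mv/(qB) = 0.0150 m, so one revolution covers 2πr = 0.0945 m.
In 24 revolutions: L = 24·2πr = 2.27 m.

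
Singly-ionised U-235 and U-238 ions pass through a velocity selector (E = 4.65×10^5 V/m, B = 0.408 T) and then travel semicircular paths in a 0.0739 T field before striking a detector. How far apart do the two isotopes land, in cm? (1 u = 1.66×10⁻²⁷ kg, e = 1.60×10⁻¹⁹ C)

Δd ≈ 96.0 cm

Both emerge at v = E/B₁ = 1.14×10^6 m/s.
r = mv/(qB₂), so r₁ = 37.601 m and r₂ = 38.081 m, giving Δr = 0.480 m.
After a semicircle each ion lands a diameter 2r from the entry slit, so the separation is 2Δr = 0.960 m.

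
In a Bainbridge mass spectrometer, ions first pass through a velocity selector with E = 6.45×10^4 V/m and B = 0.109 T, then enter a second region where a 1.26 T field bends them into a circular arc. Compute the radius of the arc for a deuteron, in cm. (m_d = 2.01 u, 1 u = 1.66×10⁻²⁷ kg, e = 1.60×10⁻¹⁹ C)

r ≈ 0.979 cm

The selector passes v = E/B = 6.45×10^4/0.109 = 5.92×10^5 m/s.
In the deflection region, r = mv/(qB₂) = (3.34×10^-27)(5.92×10^5) / [(1×1.60×10^-19)(1.26)] = 9.79×10^-3 m.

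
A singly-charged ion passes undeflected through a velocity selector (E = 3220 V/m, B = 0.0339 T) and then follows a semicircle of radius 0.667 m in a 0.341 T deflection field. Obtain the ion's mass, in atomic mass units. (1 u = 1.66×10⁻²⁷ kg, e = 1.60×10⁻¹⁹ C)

v = E/B₁ = 9.50×10^4 m/s.
From r = mv/(qB₂), m = qB₂r/v = (1×1.60×10^-19)(0.341)(0.667) / (9.50×10^4) = 3.83×10^-25 kg.
In atomic mass units: m = 3.83×10^-25 / 1.66×10^-27 = 231 u.

m ≈ 231 u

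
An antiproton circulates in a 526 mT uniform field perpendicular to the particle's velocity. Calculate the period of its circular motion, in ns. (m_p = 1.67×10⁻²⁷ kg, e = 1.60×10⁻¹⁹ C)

T ≈ 125 ns

The cyclotron period is independent of speed: T = 2πm/(qB).
T = 2π(1.67×10^-27) / [(1×1.60×10^-19)(0.526)] = 1.25×10^-7 s.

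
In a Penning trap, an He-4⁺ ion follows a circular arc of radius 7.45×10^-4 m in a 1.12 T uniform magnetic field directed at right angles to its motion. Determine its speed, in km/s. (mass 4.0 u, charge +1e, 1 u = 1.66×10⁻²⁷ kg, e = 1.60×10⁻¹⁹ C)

v ≈ 20.1 km/s

From qvB = mv²/r, v = qBr/m.
v = (1×1.60×10^-19)(1.12)(7.45×10^-4) / (6.64×10^-27) = 2.01×10^4 m/s.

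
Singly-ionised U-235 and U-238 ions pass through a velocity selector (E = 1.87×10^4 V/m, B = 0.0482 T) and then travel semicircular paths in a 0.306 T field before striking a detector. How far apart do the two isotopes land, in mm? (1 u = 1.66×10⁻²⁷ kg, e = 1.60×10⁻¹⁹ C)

Δd ≈ 78.9 mm

Both emerge at v = E/B₁ = 3.88×10^5 m/s.
r = mv/(qB₂), so r₁ = 3.0912 m and r₂ = 3.1307 m, giving Δr = 0.0395 m.
After a semicircle each ion lands a diameter 2r from the entry slit, so the separation is 2Δr = 0.0789 m.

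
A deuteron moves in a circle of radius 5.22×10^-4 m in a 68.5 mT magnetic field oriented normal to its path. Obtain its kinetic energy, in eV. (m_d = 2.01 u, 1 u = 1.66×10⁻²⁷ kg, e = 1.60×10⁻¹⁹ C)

v = qBr/m = (1×1.60×10^-19)(0.0685)(5.22×10^-4) / (3.34×10^-27) = 1710 m/s.
K = ½mv² = 0.5·(3.34×10^-27)·(1710)² = 4.90×10^-21 J = 0.0307 eV.

K ≈ 0.0307 eV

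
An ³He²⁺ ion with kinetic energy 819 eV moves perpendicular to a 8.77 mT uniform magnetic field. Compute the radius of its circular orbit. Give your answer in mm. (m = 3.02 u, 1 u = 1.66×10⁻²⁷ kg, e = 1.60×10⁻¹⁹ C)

r ≈ 408 mm

Convert the energy: K = 819 eV = 1.31×10^-16 J.
v = √(2K/m) = √(2·1.31×10^-16/5.01×10^-27) = 2.29×10^5 m/s.
r = mv/(qB) = (5.01×10^-27)(2.29×10^5) / [(2×1.60×10^-19)(8.77×10^-3)] = 0.408 m.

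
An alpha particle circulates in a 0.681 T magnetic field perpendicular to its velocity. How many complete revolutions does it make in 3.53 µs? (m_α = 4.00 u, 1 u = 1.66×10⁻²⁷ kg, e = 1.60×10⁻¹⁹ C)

T = 2πm/(qB) = 2π(6.64×10^-27) / [(2×1.60×10^-19)(0.681)] = 1.9145×10^-7 s.
N = t/T = 3.53×10^-6 / 1.9145×10^-7 ≈ 18.44, so 18 complete revolutions.

N = 18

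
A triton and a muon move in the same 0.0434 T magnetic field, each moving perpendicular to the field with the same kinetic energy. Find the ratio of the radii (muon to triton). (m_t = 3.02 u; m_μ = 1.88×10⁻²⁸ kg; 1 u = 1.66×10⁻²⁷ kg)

r = √(2mK)/(qB) ⇒ at equal K, r ∝ √m/q.
r_{muon}/r_{triton} = 0.194.

ratio ≈ 0.194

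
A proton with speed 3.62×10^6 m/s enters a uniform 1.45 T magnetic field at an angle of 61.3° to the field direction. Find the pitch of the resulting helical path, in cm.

The velocity component along B is v∥ = v cos61.3° = 1.74×10^6 m/s.
The cyclotron period T = 2πm/(qB) = 4.52×10^-8 s is set by m, q, B alone.
Pitch = v∥·T = (1.74×10^6)(4.52×10^-8) = 0.0786 m.

pitch ≈ 7.86 cm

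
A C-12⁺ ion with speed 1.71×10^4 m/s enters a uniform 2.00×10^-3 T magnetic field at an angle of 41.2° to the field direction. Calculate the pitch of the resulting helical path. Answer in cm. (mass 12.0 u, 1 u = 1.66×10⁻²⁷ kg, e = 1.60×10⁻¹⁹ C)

pitch ≈ 503 cm

The velocity component along B is v∥ = v cos41.2° = 1.29×10^4 m/s.
The cyclotron period T = 2πm/(qB) = 3.91×10^-4 s is set by m, q, B alone.
Pitch = v∥·T = (1.29×10^4)(3.91×10^-4) = 5.03 m.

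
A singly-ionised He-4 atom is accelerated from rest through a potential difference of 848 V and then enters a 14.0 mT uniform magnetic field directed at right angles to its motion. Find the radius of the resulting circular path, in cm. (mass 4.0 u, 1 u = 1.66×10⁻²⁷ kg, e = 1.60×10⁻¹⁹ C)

r ≈ 59.9 cm

The kinetic energy gained is K = qV = (1×1.60×10^-19)(848) = 1.36×10^-16 J.
v = √(2K/m) = 2.02×10^5 m/s.
r = mv/(qB) = (6.64×10^-27)(2.02×10^5) / [(1×1.60×10^-19)(0.0140)] = 0.599 m.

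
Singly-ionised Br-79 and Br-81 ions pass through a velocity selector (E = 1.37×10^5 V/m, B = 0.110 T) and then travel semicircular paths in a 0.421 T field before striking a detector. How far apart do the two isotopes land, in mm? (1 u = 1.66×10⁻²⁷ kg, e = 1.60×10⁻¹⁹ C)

Δd ≈ 123 mm

Both emerge at v = E/B₁ = 1.25×10^6 m/s.
r = mv/(qB₂), so r₁ = 2.4247 m and r₂ = 2.4861 m, giving Δr = 0.0614 m.
After a semicircle each ion lands a diameter 2r from the entry slit, so the separation is 2Δr = 0.123 m.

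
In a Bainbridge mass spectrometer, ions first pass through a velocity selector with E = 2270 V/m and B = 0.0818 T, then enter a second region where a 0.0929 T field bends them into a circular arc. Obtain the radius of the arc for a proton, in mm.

r ≈ 3.12 mm

The selector passes v = E/B = 2270/0.0818 = 2.78×10^4 m/s.
In the deflection region, r = mv/(qB₂) = (1.67×10^-27)(2.78×10^4) / [(1×1.60×10^-19)(0.0929)] = 3.12×10^-3 m.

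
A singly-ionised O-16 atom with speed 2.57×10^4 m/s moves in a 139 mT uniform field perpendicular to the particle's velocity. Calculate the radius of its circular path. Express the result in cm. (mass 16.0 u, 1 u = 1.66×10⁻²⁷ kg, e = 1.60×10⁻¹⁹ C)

The magnetic force provides the centripetal force: qvB = mv²/r, so r = mv/(qB).
r = (2.66×10^-26 kg)(2.57×10^4 m/s) / [(1×1.60×10^-19 C)(0.139 T)] = 0.0307 m.

r ≈ 3.07 cm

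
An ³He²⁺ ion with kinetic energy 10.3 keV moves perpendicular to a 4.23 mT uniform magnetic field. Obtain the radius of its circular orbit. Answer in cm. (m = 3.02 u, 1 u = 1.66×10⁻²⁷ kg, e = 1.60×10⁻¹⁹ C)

Convert the energy: K = 10.3 keV = 1.65×10^-15 J.
v = √(2K/m) = √(2·1.65×10^-15/5.01×10^-27) = 8.11×10^5 m/s.
r = mv/(qB) = (5.01×10^-27)(8.11×10^5) / [(2×1.60×10^-19)(4.23×10^-3)] = 3.00 m.

r ≈ 300 cm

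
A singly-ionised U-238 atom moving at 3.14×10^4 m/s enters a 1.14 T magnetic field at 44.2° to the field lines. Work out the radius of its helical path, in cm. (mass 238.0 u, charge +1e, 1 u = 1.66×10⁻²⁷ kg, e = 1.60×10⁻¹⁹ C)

Only the perpendicular component v⊥ = v sin44.2° = 2.19×10^4 m/s is bent by the field.
r = m v⊥ /(qB) = (3.95×10^-25)(2.19×10^4) / [(1×1.60×10^-19)(1.14)] = 0.0474 m.

r ≈ 4.74 cm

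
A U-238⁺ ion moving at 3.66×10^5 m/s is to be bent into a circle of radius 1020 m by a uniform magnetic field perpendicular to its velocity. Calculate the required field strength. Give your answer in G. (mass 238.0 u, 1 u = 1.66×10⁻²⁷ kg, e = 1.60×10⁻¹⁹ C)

qvB = mv²/r gives B = mv/(qr).
B = (3.95×10^-25)(3.66×10^5) / [(1×1.60×10^-19)(1020)] = 8.86×10^-4 T.

B ≈ 8.86 G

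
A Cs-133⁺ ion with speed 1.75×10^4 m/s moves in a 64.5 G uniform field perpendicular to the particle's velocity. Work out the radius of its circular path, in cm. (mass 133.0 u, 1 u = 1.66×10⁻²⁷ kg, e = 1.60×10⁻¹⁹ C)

r ≈ 374 cm

The magnetic force provides the centripetal force: qvB = mv²/r, so r = mv/(qB).
r = (2.21×10^-25 kg)(1.75×10^4 m/s) / [(1×1.60×10^-19 C)(6.45×10^-3 T)] = 3.74 m.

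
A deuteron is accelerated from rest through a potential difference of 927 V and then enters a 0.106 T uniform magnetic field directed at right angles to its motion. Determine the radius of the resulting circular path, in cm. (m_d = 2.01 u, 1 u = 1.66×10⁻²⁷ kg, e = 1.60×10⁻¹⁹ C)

The kinetic energy gained is K = qV = (1×1.60×10^-19)(927) = 1.48×10^-16 J.
v = √(2K/m) = 2.98×10^5 m/s.
r = mv/(qB) = (3.34×10^-27)(2.98×10^5) / [(1×1.60×10^-19)(0.106)] = 0.0587 m.

r ≈ 5.87 cm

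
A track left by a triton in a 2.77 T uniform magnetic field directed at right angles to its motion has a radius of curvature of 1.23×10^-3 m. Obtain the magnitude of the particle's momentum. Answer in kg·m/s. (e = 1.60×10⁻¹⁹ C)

p ≈ 5.45×10^-22 kg·m/s

Since qvB = mv²/r, the momentum p = mv = qBr.
p = (1×1.60×10^-19)(2.77)(1.23×10^-3) = 5.45×10^-22 kg·m/s.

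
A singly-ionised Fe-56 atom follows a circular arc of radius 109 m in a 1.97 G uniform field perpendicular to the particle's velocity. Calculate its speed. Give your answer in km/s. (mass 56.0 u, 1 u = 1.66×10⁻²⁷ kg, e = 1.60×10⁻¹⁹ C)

From qvB = mv²/r, v = qBr/m.
v = (1×1.60×10^-19)(1.97×10^-4)(109) / (9.30×10^-26) = 3.70×10^4 m/s.

v ≈ 37.0 km/s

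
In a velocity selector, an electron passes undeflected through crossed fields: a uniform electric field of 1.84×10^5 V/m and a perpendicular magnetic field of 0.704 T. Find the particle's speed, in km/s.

v ≈ 261 km/s

For zero net force, qE = qvB, so v = E/B.
v = (1.84×10^5) / (0.704) = 2.61×10^5 m/s.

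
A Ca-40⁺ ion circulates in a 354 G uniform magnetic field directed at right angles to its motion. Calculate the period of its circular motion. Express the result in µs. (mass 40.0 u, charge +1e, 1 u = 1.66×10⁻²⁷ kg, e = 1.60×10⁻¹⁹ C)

T ≈ 73.7 µs

The cyclotron period is independent of speed: T = 2πm/(qB).
T = 2π(6.64×10^-26) / [(1×1.60×10^-19)(0.0354)] = 7.37×10^-5 s.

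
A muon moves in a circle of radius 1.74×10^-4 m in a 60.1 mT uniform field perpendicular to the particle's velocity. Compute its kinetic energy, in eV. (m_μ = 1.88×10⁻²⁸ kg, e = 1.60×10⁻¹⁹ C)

v = qBr/m = (1×1.60×10^-19)(0.0601)(1.74×10^-4) / (1.88×10^-28) = 8900 m/s.
K = ½mv² = 0.5·(1.88×10^-28)·(8900)² = 7.45×10^-21 J = 0.0465 eV.

K ≈ 0.0465 eV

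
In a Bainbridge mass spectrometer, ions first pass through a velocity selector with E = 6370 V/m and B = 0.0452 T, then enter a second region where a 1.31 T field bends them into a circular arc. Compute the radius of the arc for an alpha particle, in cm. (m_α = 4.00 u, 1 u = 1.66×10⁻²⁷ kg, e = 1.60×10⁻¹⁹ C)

The selector passes v = E/B = 6370/0.0452 = 1.41×10^5 m/s.
In the deflection region, r = mv/(qB₂) = (6.64×10^-27)(1.41×10^5) / [(2×1.60×10^-19)(1.31)] = 2.23×10^-3 m.

r ≈ 0.223 cm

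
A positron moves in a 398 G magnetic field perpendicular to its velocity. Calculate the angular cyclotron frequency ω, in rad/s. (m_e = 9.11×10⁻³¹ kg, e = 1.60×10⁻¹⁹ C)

ω ≈ 6.99×10^9 rad/s

ω = qB/m = (1×1.60×10^-19)(0.0398) / (9.11×10^-31) = 6.99×10^9 rad/s.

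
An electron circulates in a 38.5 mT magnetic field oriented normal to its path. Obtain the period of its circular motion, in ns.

T ≈ 0.929 ns

The cyclotron period is independent of speed: T = 2πm/(qB).
T = 2π(9.11×10^-31) / [(1×1.60×10^-19)(0.0385)] = 9.29×10^-10 s.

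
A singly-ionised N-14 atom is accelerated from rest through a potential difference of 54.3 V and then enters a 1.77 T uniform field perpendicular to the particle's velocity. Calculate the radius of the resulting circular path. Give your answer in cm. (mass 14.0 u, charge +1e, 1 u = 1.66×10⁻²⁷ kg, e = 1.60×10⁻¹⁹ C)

The kinetic energy gained is K = qV = (1×1.60×10^-19)(54.3) = 8.69×10^-18 J.
v = √(2K/m) = 2.73×10^4 m/s.
r = mv/(qB) = (2.32×10^-26)(2.73×10^4) / [(1×1.60×10^-19)(1.77)] = 2.24×10^-3 m.

r ≈ 0.224 cm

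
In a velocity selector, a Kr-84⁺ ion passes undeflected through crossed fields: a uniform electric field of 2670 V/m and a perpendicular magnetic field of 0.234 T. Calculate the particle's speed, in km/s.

For zero net force, qE = qvB, so v = E/B.
v = (2670) / (0.234) = 1.14×10^4 m/s.

v ≈ 11.4 km/s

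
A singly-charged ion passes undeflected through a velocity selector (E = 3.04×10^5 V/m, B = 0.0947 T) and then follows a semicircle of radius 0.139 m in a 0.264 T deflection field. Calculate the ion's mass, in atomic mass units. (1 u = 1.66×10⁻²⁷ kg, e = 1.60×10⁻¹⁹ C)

v = E/B₁ = 3.21×10^6 m/s.
From r = mv/(qB₂), m = qB₂r/v = (1×1.60×10^-19)(0.264)(0.139) / (3.21×10^6) = 1.83×10^-27 kg.
In atomic mass units: m = 1.83×10^-27 / 1.66×10^-27 = 1.10 u.

m ≈ 1.10 u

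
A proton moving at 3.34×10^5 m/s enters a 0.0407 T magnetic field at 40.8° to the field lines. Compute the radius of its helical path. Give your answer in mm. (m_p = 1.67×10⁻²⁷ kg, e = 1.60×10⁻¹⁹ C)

r ≈ 56.0 mm

Only the perpendicular component v⊥ = v sin40.8° = 2.18×10^5 m/s is bent by the field.
r = m v⊥ /(qB) = (1.67×10^-27)(2.18×10^5) / [(1×1.60×10^-19)(0.0407)] = 0.0560 m.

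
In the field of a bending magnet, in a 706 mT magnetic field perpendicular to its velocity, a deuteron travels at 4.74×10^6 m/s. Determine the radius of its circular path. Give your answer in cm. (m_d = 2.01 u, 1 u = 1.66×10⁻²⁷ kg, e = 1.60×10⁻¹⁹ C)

r ≈ 14.0 cm

The magnetic force provides the centripetal force: qvB = mv²/r, so r = mv/(qB).
r = (3.34×10^-27 kg)(4.74×10^6 m/s) / [(1×1.60×10^-19 C)(0.706 T)] = 0.140 m.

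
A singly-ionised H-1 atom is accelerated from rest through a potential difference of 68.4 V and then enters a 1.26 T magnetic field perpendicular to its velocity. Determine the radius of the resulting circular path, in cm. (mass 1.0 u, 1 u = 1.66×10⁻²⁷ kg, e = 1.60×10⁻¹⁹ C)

r ≈ 0.0946 cm

The kinetic energy gained is K = qV = (1×1.60×10^-19)(68.4) = 1.09×10^-17 J.
v = √(2K/m) = 1.15×10^5 m/s.
r = mv/(qB) = (1.66×10^-27)(1.15×10^5) / [(1×1.60×10^-19)(1.26)] = 9.46×10^-4 m.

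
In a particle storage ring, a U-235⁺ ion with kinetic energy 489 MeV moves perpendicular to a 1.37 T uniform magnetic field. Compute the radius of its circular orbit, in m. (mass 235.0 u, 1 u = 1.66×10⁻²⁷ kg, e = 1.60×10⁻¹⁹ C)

Convert the energy: K = 489 MeV = 7.82×10^-11 J.
v = √(2K/m) = √(2·7.82×10^-11/3.90×10^-25) = 2.00×10^7 m/s.
r = mv/(qB) = (3.90×10^-25)(2.00×10^7) / [(1×1.60×10^-19)(1.37)] = 35.6 m.

r ≈ 35.6 m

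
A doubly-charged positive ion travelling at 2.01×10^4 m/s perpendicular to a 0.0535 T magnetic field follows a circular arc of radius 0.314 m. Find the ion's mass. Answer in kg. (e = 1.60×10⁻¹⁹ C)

m ≈ 2.67×10^-25 kg

qvB = mv²/r ⇒ m = qBr/v.
m = (2×1.60×10^-19)(0.0535)(0.314) / (2.01×10^4) = 2.67×10^-25 kg.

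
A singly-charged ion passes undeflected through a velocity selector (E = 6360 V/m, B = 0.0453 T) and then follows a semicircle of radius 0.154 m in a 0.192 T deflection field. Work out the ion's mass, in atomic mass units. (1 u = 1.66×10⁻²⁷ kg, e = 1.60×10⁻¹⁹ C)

v = E/B₁ = 1.40×10^5 m/s.
From r = mv/(qB₂), m = qB₂r/v = (1×1.60×10^-19)(0.192)(0.154) / (1.40×10^5) = 3.37×10^-26 kg.
In atomic mass units: m = 3.37×10^-26 / 1.66×10^-27 = 20.3 u.

m ≈ 20.3 u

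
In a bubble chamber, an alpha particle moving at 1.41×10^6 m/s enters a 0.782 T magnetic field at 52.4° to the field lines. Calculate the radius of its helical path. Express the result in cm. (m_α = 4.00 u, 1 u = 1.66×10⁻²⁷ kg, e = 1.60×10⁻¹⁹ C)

r ≈ 2.96 cm

Only the perpendicular component v⊥ = v sin52.4° = 1.12×10^6 m/s is bent by the field.
r = m v⊥ /(qB) = (6.64×10^-27)(1.12×10^6) / [(2×1.60×10^-19)(0.782)] = 0.0296 m.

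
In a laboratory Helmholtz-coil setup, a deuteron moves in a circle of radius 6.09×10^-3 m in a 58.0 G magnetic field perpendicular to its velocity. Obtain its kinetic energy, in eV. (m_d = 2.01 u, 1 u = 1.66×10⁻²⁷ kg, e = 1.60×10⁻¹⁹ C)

K ≈ 0.0299 eV

v = qBr/m = (1×1.60×10^-19)(5.80×10^-3)(6.09×10^-3) / (3.34×10^-27) = 1690 m/s.
K = ½mv² = 0.5·(3.34×10^-27)·(1690)² = 4.79×10^-21 J = 0.0299 eV.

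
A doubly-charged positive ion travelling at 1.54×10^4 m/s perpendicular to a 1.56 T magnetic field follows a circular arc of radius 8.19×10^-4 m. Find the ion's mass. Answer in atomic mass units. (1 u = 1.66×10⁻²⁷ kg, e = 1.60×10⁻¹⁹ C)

m ≈ 16.0 u

qvB = mv²/r ⇒ m = qBr/v.
m = (2×1.60×10^-19)(1.56)(8.19×10^-4) / (1.54×10^4) = 2.65×10^-26 kg = 16.0 u.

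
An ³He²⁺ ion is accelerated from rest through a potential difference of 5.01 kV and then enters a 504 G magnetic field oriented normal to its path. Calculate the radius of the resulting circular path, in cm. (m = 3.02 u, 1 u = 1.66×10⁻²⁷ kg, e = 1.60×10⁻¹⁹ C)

r ≈ 24.9 cm

The kinetic energy gained is K = qV = (2×1.60×10^-19)(5010) = 1.60×10^-15 J.
v = √(2K/m) = 8.00×10^5 m/s.
r = mv/(qB) = (5.01×10^-27)(8.00×10^5) / [(2×1.60×10^-19)(0.0504)] = 0.249 m.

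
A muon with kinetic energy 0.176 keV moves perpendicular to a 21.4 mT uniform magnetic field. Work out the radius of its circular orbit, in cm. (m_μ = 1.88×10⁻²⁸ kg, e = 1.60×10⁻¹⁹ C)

r ≈ 3.01 cm

Convert the energy: K = 0.176 keV = 2.82×10^-17 J.
v = √(2K/m) = √(2·2.82×10^-17/1.88×10^-28) = 5.47×10^5 m/s.
r = mv/(qB) = (1.88×10^-28)(5.47×10^5) / [(1×1.60×10^-19)(0.0214)] = 0.0301 m.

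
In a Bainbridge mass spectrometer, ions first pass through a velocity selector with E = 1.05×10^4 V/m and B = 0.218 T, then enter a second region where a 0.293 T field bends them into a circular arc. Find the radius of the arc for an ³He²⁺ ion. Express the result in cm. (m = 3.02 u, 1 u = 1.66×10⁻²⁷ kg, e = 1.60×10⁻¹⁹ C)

r ≈ 0.258 cm

The selector passes v = E/B = 1.05×10^4/0.218 = 4.82×10^4 m/s.
In the deflection region, r = mv/(qB₂) = (5.01×10^-27)(4.82×10^4) / [(2×1.60×10^-19)(0.293)] = 2.58×10^-3 m.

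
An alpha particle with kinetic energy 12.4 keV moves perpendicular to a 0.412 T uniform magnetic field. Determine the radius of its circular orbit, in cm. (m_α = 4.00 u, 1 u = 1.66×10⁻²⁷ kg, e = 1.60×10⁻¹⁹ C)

Convert the energy: K = 12.4 keV = 1.98×10^-15 J.
v = √(2K/m) = √(2·1.98×10^-15/6.64×10^-27) = 7.73×10^5 m/s.
r = mv/(qB) = (6.64×10^-27)(7.73×10^5) / [(2×1.60×10^-19)(0.412)] = 0.0389 m.

r ≈ 3.89 cm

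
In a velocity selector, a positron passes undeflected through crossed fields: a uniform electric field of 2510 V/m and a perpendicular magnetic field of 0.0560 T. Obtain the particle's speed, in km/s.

v ≈ 44.8 km/s

For zero net force, qE = qvB, so v = E/B.
v = (2510) / (0.0560) = 4.48×10^4 m/s.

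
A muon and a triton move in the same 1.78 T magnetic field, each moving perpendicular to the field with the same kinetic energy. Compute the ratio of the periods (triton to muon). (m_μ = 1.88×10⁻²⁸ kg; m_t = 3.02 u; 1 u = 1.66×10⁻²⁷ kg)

ratio ≈ 26.7

T = 2πm/(qB) is independent of speed, so T₂/T₁ = (m₂/q₂)/(m₁/q₁).
T_{triton}/T_{muon} = (5.01×10^-27/1e) / (1.88×10^-28/1e) = 26.7.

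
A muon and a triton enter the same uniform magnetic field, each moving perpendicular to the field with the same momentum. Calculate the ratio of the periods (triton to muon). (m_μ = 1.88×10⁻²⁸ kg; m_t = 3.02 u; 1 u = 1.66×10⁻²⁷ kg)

ratio ≈ 26.7

T = 2πm/(qB) is independent of speed, so T₂/T₁ = (m₂/q₂)/(m₁/q₁).
T_{triton}/T_{muon} = (5.01×10^-27/1e) / (1.88×10^-28/1e) = 26.7.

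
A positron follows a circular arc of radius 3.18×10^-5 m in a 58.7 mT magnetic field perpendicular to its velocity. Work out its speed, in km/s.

v ≈ 328 km/s

From qvB = mv²/r, v = qBr/m.
v = (1×1.60×10^-19)(0.0587)(3.18×10^-5) / (9.11×10^-31) = 3.28×10^5 m/s.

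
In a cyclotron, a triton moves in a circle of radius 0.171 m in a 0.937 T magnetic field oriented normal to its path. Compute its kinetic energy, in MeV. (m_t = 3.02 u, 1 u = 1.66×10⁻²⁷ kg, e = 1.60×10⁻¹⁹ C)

K ≈ 0.410 MeV

v = qBr/m = (1×1.60×10^-19)(0.937)(0.171) / (5.01×10^-27) = 5.11×10^6 m/s.
K = ½mv² = 0.5·(5.01×10^-27)·(5.11×10^6)² = 6.55×10^-14 J = 0.410 MeV.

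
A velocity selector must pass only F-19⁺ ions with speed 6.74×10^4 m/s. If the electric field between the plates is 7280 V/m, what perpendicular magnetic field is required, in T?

qE = qvB ⇒ B = E/v = (7280) / (6.74×10^4) = 0.108 T.

B ≈ 0.108 T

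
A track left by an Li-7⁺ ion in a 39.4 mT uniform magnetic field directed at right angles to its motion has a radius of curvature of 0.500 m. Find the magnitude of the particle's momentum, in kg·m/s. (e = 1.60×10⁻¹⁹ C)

p ≈ 3.15×10^-21 kg·m/s

Since qvB = mv²/r, the momentum p = mv = qBr.
p = (1×1.60×10^-19)(0.0394)(0.500) = 3.15×10^-21 kg·m/s.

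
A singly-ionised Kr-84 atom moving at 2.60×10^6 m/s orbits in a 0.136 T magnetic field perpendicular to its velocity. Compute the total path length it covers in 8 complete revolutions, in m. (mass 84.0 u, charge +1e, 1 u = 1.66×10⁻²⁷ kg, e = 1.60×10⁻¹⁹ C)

r = mv/(qB) = 16.7 m, so one revolution covers 2πr = 105 m.
In 8 revolutions: L = 8·2πr = 837 m.

L ≈ 837 m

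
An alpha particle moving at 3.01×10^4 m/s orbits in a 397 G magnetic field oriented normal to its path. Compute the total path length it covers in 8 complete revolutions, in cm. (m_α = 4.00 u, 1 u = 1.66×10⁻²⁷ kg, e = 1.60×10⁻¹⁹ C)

r = mv/(qB) = 0.0157 m, so one revolution covers 2πr = 0.0988 m.
In 8 revolutions: L = 8·2πr = 0.791 m.

L ≈ 79.1 cm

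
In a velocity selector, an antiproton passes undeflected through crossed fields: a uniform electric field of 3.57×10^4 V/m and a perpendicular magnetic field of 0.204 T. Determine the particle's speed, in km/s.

v ≈ 175 km/s

For zero net force, qE = qvB, so v = E/B.
v = (3.57×10^4) / (0.204) = 1.75×10^5 m/s.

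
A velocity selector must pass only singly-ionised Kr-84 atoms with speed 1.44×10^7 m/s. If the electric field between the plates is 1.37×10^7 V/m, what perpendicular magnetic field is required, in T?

qE = qvB ⇒ B = E/v = (1.37×10^7) / (1.44×10^7) = 0.951 T.

B ≈ 0.951 T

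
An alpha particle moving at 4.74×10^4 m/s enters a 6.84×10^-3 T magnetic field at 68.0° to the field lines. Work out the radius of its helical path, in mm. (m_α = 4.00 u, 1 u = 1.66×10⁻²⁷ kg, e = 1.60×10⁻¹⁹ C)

r ≈ 133 mm

Only the perpendicular component v⊥ = v sin68.0° = 4.39×10^4 m/s is bent by the field.
r = m v⊥ /(qB) = (6.64×10^-27)(4.39×10^4) / [(2×1.60×10^-19)(6.84×10^-3)] = 0.133 m.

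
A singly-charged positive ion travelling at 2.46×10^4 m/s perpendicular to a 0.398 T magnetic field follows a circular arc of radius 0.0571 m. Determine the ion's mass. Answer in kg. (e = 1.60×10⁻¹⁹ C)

m ≈ 1.48×10^-25 kg

qvB = mv²/r ⇒ m = qBr/v.
m = (1×1.60×10^-19)(0.398)(0.0571) / (2.46×10^4) = 1.48×10^-25 kg.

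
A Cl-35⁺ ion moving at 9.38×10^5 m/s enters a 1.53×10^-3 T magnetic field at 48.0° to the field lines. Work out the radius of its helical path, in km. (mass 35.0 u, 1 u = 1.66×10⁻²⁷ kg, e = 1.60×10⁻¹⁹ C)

r ≈ 0.165 km

Only the perpendicular component v⊥ = v sin48.0° = 6.97×10^5 m/s is bent by the field.
r = m v⊥ /(qB) = (5.81×10^-26)(6.97×10^5) / [(1×1.60×10^-19)(1.53×10^-3)] = 165 m.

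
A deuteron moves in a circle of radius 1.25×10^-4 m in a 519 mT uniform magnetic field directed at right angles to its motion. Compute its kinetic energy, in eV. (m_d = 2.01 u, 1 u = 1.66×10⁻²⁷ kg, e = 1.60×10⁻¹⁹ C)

v = qBr/m = (1×1.60×10^-19)(0.519)(1.25×10^-4) / (3.34×10^-27) = 3110 m/s.
K = ½mv² = 0.5·(3.34×10^-27)·(3110)² = 1.61×10^-20 J = 0.101 eV.

K ≈ 0.101 eV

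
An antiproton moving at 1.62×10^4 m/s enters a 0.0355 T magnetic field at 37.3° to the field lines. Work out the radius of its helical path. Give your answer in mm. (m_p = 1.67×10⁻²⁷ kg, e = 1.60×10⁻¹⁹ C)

Only the perpendicular component v⊥ = v sin37.3° = 9820 m/s is bent by the field.
r = m v⊥ /(qB) = (1.67×10^-27)(9820) / [(1×1.60×10^-19)(0.0355)] = 2.89×10^-3 m.

r ≈ 2.89 mm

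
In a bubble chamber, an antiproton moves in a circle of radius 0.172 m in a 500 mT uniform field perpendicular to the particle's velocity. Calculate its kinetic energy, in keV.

v = qBr/m = (1×1.60×10^-19)(0.500)(0.172) / (1.67×10^-27) = 8.24×10^6 m/s.
K = ½mv² = 0.5·(1.67×10^-27)·(8.24×10^6)² = 5.67×10^-14 J = 354 keV.

K ≈ 354 keV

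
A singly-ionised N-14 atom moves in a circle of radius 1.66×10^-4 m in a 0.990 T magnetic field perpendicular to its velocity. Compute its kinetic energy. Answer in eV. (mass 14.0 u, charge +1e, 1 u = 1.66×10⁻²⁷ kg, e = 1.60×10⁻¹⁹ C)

K ≈ 0.0930 eV

v = qBr/m = (1×1.60×10^-19)(0.990)(1.66×10^-4) / (2.32×10^-26) = 1130 m/s.
K = ½mv² = 0.5·(2.32×10^-26)·(1130)² = 1.49×10^-20 J = 0.0930 eV.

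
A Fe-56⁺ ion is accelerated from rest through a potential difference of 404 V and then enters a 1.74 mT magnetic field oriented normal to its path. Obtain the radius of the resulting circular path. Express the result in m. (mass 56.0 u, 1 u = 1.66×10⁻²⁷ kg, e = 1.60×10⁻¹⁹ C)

r ≈ 12.5 m

The kinetic energy gained is K = qV = (1×1.60×10^-19)(404) = 6.46×10^-17 J.
v = √(2K/m) = 3.73×10^4 m/s.
r = mv/(qB) = (9.30×10^-26)(3.73×10^4) / [(1×1.60×10^-19)(1.74×10^-3)] = 12.5 m.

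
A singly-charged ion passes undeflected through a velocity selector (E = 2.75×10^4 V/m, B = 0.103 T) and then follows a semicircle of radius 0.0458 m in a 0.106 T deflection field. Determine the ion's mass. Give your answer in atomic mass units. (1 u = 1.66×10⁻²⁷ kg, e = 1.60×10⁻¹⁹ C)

m ≈ 1.75 u

v = E/B₁ = 2.67×10^5 m/s.
From r = mv/(qB₂), m = qB₂r/v = (1×1.60×10^-19)(0.106)(0.0458) / (2.67×10^5) = 2.91×10^-27 kg.
In atomic mass units: m = 2.91×10^-27 / 1.66×10^-27 = 1.75 u.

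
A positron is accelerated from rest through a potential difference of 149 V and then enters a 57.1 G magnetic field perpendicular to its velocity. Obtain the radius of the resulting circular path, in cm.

r ≈ 0.721 cm

The kinetic energy gained is K = qV = (1×1.60×10^-19)(149) = 2.38×10^-17 J.
v = √(2K/m) = 7.23×10^6 m/s.
r = mv/(qB) = (9.11×10^-31)(7.23×10^6) / [(1×1.60×10^-19)(5.71×10^-3)] = 7.21×10^-3 m.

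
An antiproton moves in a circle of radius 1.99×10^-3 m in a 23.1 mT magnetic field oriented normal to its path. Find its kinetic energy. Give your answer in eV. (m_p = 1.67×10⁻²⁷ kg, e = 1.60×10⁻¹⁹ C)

K ≈ 0.101 eV

v = qBr/m = (1×1.60×10^-19)(0.0231)(1.99×10^-3) / (1.67×10^-27) = 4400 m/s.
K = ½mv² = 0.5·(1.67×10^-27)·(4400)² = 1.62×10^-20 J = 0.101 eV.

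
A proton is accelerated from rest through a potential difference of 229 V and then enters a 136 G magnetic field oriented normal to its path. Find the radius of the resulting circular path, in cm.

The kinetic energy gained is K = qV = (1×1.60×10^-19)(229) = 3.66×10^-17 J.
v = √(2K/m) = 2.09×10^5 m/s.
r = mv/(qB) = (1.67×10^-27)(2.09×10^5) / [(1×1.60×10^-19)(0.0136)] = 0.161 m.

r ≈ 16.1 cm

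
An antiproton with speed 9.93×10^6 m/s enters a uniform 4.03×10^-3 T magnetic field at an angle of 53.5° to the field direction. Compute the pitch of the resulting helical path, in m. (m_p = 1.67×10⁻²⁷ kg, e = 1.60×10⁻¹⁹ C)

The velocity component along B is v∥ = v cos53.5° = 5.91×10^6 m/s.
The cyclotron period T = 2πm/(qB) = 1.63×10^-5 s is set by m, q, B alone.
Pitch = v∥·T = (5.91×10^6)(1.63×10^-5) = 96.1 m.

pitch ≈ 96.1 m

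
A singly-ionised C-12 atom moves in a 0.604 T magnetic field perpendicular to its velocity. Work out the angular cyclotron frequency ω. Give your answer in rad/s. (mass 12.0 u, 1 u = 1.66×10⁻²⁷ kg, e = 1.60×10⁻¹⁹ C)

ω = qB/m = (1×1.60×10^-19)(0.604) / (1.99×10^-26) = 4.85×10^6 rad/s.

ω ≈ 4.85×10^6 rad/s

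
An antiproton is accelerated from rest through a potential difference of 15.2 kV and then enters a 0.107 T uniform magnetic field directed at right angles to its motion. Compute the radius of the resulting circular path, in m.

r ≈ 0.166 m

The kinetic energy gained is K = qV = (1×1.60×10^-19)(1.52×10^4) = 2.43×10^-15 J.
v = √(2K/m) = 1.71×10^6 m/s.
r = mv/(qB) = (1.67×10^-27)(1.71×10^6) / [(1×1.60×10^-19)(0.107)] = 0.166 m.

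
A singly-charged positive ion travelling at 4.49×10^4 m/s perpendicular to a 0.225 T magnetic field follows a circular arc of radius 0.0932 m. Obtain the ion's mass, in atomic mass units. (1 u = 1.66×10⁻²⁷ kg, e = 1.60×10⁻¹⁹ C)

qvB = mv²/r ⇒ m = qBr/v.
m = (1×1.60×10^-19)(0.225)(0.0932) / (4.49×10^4) = 7.47×10^-26 kg = 45.0 u.

m ≈ 45.0 u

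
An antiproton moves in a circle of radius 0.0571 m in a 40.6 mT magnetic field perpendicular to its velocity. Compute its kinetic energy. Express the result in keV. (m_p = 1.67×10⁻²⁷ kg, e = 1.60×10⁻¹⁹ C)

K ≈ 0.257 keV

v = qBr/m = (1×1.60×10^-19)(0.0406)(0.0571) / (1.67×10^-27) = 2.22×10^5 m/s.
K = ½mv² = 0.5·(1.67×10^-27)·(2.22×10^5)² = 4.12×10^-17 J = 0.257 keV.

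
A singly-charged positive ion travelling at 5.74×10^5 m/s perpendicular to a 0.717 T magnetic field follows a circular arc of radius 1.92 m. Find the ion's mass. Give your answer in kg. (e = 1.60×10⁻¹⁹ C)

m ≈ 3.84×10^-25 kg

qvB = mv²/r ⇒ m = qBr/v.
m = (1×1.60×10^-19)(0.717)(1.92) / (5.74×10^5) = 3.84×10^-25 kg.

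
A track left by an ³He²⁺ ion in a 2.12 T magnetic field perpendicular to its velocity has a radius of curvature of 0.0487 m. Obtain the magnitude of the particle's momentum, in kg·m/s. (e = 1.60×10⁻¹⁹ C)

Since qvB = mv²/r, the momentum p = mv = qBr.
p = (2×1.60×10^-19)(2.12)(0.0487) = 3.30×10^-20 kg·m/s.

p ≈ 3.30×10^-20 kg·m/s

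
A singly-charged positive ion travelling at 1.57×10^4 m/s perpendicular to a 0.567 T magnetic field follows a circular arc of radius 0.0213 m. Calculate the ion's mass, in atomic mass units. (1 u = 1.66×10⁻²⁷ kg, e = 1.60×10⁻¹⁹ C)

m ≈ 74.1 u

qvB = mv²/r ⇒ m = qBr/v.
m = (1×1.60×10^-19)(0.567)(0.0213) / (1.57×10^4) = 1.23×10^-25 kg = 74.1 u.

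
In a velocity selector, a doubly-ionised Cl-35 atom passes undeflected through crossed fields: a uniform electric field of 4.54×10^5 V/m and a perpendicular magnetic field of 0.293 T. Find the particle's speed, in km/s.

For zero net force, qE = qvB, so v = E/B.
v = (4.54×10^5) / (0.293) = 1.55×10^6 m/s.

v ≈ 1550 km/s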